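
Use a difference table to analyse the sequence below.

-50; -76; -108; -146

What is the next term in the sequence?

-26, -32, -38
-6, -6
The second differences are constant (-6).
-38 − 6 = -44;  -146 − 44 = -190

-190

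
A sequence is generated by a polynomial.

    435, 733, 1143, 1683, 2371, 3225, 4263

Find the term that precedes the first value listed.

D1: 298, 410, 540, 688, 854, 1038
D2: 112, 130, 148, 166, 184
D3: 18, 18, 18, 18
The third differences are constant at 18.
Work back: 112 − 18 = 94;  298 − 94 = 204;  435 − 204 = 231

231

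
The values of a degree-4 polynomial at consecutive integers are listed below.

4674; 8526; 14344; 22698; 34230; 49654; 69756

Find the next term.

D1: 3852, 5818, 8354, 11532, 15424, 20102
D2: 1966, 2536, 3178, 3892, 4678
D3: 570, 642, 714, 786
D4: 72, 72, 72
The fourth differences are constant (72).
786 + 72 = 858;  4678 + 858 = 5536;  20102 + 5536 = 25638;  69756 + 25638 = 95394

95394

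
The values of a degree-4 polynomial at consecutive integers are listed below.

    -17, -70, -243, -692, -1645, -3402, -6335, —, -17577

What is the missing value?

-10888

Using the first 7 terms:
D1: -53  -173  -449  -953  -1757  -2933
D2: -120  -276  -504  -804  -1176
D3: -156  -228  -300  -372
D4: -72  -72  -72
Constant fourth difference = -72.
Extend forward: -372 − 72 = -444;  -1176 − 444 = -1620;  -2933 − 1620 = -4553;  -6335 − 4553 = -10888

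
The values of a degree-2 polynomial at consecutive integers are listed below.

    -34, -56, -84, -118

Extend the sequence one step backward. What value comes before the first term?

Δ: -22  -28  -34
Δ²: -6  -6
The second differences are constant at -6.
Work back: -22 + 6 = -16;  -34 + 16 = -18

-18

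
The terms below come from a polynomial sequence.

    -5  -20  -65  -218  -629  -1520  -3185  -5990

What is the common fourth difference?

First differences: -15, -45, -153, -411, -891, -1665, -2805
Second differences: -30, -108, -258, -480, -774, -1140
Third differences: -78, -150, -222, -294, -366
Fourth differences: -72, -72, -72, -72

-72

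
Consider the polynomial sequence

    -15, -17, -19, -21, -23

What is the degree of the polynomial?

1

First differences: -2, -2, -2, -2
The first differences are constant, so the polynomial has degree 1.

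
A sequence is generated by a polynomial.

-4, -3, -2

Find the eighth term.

Δ: 1, 1
First differences constant at 1.
-2 + 1 = -1
-1 + 1 = 0
0 + 1 = 1
1 + 1 = 2
2 + 1 = 3

3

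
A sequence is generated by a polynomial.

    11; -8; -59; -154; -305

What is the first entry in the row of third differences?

First differences: -19, -51, -95, -151
Second differences: -32, -44, -56
Third differences: -12, -12

-12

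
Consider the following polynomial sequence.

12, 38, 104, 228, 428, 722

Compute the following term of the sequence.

1128

First differences: 26, 66, 124, 200, 294
Second differences: 40, 58, 76, 94
Third differences: 18, 18, 18
Constant third difference = 18, so extend:
94 + 18 = 112;  294 + 112 = 406;  722 + 406 = 1128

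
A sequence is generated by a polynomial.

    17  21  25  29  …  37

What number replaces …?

Using the first 4 terms:
4, 4, 4
Constant first difference = 4.
Extend forward: 29 + 4 = 33

33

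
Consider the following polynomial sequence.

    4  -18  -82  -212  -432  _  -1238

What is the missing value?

Using the first 5 terms:
-22  -64  -130  -220
-42  -66  -90
-24  -24
Constant third difference = -24.
Extend forward: -90 − 24 = -114;  -220 − 114 = -334;  -432 − 334 = -766

-766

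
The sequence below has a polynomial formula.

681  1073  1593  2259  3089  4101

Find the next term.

First differences: 392 , 520 , 666 , 830 , 1012
Second differences: 128 , 146 , 164 , 182
Third differences: 18 , 18 , 18
The third differences are constant (18).
182 + 18 = 200;  1012 + 200 = 1212;  4101 + 1212 = 5313

5313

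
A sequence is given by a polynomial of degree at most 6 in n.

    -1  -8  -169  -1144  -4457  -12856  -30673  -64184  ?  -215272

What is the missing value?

Using the first 8 terms:
Δ: -7, -161, -975, -3313, -8399, -17817, -33511
Δ²: -154, -814, -2338, -5086, -9418, -15694
Δ³: -660, -1524, -2748, -4332, -6276
Δ⁴: -864, -1224, -1584, -1944
Δ⁵: -360, -360, -360
Constant fifth difference = -360.
Extend forward: -1944 − 360 = -2304;  -6276 − 2304 = -8580;  -15694 − 8580 = -24274;  -33511 − 24274 = -57785;  -64184 − 57785 = -121969

-121969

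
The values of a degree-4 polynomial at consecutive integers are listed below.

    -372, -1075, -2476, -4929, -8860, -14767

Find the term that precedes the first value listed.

-85

-703, -1401, -2453, -3931, -5907
-698, -1052, -1478, -1976
-354, -426, -498
-72, -72
The fourth differences are constant at -72.
Work back: -354 + 72 = -282;  -698 + 282 = -416;  -703 + 416 = -287;  -372 + 287 = -85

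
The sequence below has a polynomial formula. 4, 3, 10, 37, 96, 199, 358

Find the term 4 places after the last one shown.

1794

Δ: -1, 7, 27, 59, 103, 159
Δ²: 8, 20, 32, 44, 56
Δ³: 12, 12, 12, 12
Constant third difference = 12, so extend:
56 + 12 = 68;  159 + 68 = 227;  358 + 227 = 585
68 + 12 = 80;  227 + 80 = 307;  585 + 307 = 892
80 + 12 = 92;  307 + 92 = 399;  892 + 399 = 1291
92 + 12 = 104;  399 + 104 = 503;  1291 + 503 = 1794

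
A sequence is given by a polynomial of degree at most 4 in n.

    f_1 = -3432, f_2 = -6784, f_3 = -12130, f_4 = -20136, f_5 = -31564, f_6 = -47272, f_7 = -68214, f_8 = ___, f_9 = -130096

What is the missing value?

-95440

Using the first 7 terms:
Δ: -3352  -5346  -8006  -11428  -15708  -20942
Δ²: -1994  -2660  -3422  -4280  -5234
Δ³: -666  -762  -858  -954
Δ⁴: -96  -96  -96
Constant fourth difference = -96.
Extend forward: -954 − 96 = -1050;  -5234 − 1050 = -6284;  -20942 − 6284 = -27226;  -68214 − 27226 = -95440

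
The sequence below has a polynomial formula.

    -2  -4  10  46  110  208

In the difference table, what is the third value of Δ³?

D1: -2, 14, 36, 64, 98
D2: 16, 22, 28, 34
D3: 6, 6, 6

6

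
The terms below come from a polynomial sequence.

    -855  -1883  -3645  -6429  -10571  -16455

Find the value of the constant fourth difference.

First differences: -1028, -1762, -2784, -4142, -5884
Second differences: -734, -1022, -1358, -1742
Third differences: -288, -336, -384
Fourth differences: -48, -48

-48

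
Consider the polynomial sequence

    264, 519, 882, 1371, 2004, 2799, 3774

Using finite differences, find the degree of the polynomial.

255, 363, 489, 633, 795, 975
108, 126, 144, 162, 180
18, 18, 18, 18
The third differences are constant, so the polynomial has degree 3.

3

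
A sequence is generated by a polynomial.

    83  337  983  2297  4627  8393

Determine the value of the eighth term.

22273

254 , 646 , 1314 , 2330 , 3766
392 , 668 , 1016 , 1436
276 , 348 , 420
72 , 72
The fourth differences are constant (72).
420 + 72 = 492;  1436 + 492 = 1928;  3766 + 1928 = 5694;  8393 + 5694 = 14087
492 + 72 = 564;  1928 + 564 = 2492;  5694 + 2492 = 8186;  14087 + 8186 = 22273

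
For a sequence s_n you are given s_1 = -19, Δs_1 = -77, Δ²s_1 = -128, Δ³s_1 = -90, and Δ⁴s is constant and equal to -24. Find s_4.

-724

Build the table forward from the leading diagonal:
Δ⁴: -24, -24, -24, -24
Δ³: -90, -114, -138, -162
Δ²: -128, -218, -332, -470
Δ: -77, -205, -423, -755
s: -19, -96, -301, -724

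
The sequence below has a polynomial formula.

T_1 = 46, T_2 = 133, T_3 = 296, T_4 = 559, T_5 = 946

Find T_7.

2188

First differences: 87  163  263  387
Second differences: 76  100  124
Third differences: 24  24
The third differences are constant (24).
124 + 24 = 148;  387 + 148 = 535;  946 + 535 = 1481
148 + 24 = 172;  535 + 172 = 707;  1481 + 707 = 2188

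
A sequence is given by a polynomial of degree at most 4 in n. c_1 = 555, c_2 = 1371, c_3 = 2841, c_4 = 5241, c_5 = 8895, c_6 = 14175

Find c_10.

816 , 1470 , 2400 , 3654 , 5280
654 , 930 , 1254 , 1626
276 , 324 , 372
48 , 48
Fourth differences constant at 48.
372 + 48 = 420;  1626 + 420 = 2046;  5280 + 2046 = 7326;  14175 + 7326 = 21501
420 + 48 = 468;  2046 + 468 = 2514;  7326 + 2514 = 9840;  21501 + 9840 = 31341
468 + 48 = 516;  2514 + 516 = 3030;  9840 + 3030 = 12870;  31341 + 12870 = 44211
516 + 48 = 564;  3030 + 564 = 3594;  12870 + 3594 = 16464;  44211 + 16464 = 60675

60675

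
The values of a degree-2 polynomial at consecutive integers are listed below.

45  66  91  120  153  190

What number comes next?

231

D1: 21, 25, 29, 33, 37
D2: 4, 4, 4, 4
The second differences are constant (4).
37 + 4 = 41;  190 + 41 = 231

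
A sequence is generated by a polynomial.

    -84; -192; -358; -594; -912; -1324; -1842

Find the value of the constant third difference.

D1: -108, -166, -236, -318, -412, -518
D2: -58, -70, -82, -94, -106
D3: -12, -12, -12, -12

-12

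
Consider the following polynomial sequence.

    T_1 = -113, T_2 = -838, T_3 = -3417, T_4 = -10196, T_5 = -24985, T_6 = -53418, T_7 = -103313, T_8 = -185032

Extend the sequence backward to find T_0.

0

-725  -2579  -6779  -14789  -28433  -49895  -81719
-1854  -4200  -8010  -13644  -21462  -31824
-2346  -3810  -5634  -7818  -10362
-1464  -1824  -2184  -2544
-360  -360  -360
The fifth differences are constant at -360.
Work back: -1464 + 360 = -1104;  -2346 + 1104 = -1242;  -1854 + 1242 = -612;  -725 + 612 = -113;  -113 + 113 = 0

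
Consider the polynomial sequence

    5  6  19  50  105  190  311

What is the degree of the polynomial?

1, 13, 31, 55, 85, 121
12, 18, 24, 30, 36
6, 6, 6, 6
The third differences are constant, so the polynomial has degree 3.

3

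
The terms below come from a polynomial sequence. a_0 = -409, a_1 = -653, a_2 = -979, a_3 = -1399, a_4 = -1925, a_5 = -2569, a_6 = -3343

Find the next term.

-4259

First differences: -244 , -326 , -420 , -526 , -644 , -774
Second differences: -82 , -94 , -106 , -118 , -130
Third differences: -12 , -12 , -12 , -12
Constant third difference = -12, so extend:
-130 − 12 = -142;  -774 − 142 = -916;  -3343 − 916 = -4259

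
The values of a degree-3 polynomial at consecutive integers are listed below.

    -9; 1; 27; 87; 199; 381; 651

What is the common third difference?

First differences: 10, 26, 60, 112, 182, 270
Second differences: 16, 34, 52, 70, 88
Third differences: 18, 18, 18, 18

18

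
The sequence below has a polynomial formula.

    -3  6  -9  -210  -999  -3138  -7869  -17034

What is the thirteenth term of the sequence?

-250959

First differences: 9, -15, -201, -789, -2139, -4731, -9165
Second differences: -24, -186, -588, -1350, -2592, -4434
Third differences: -162, -402, -762, -1242, -1842
Fourth differences: -240, -360, -480, -600
Fifth differences: -120, -120, -120
Constant fifth difference = -120, so extend:
-600 − 120 = -720;  -1842 − 720 = -2562;  -4434 − 2562 = -6996;  -9165 − 6996 = -16161;  -17034 − 16161 = -33195
-720 − 120 = -840;  -2562 − 840 = -3402;  -6996 − 3402 = -10398;  -16161 − 10398 = -26559;  -33195 − 26559 = -59754
-840 − 120 = -960;  -3402 − 960 = -4362;  -10398 − 4362 = -14760;  -26559 − 14760 = -41319;  -59754 − 41319 = -101073
-960 − 120 = -1080;  -4362 − 1080 = -5442;  -14760 − 5442 = -20202;  -41319 − 20202 = -61521;  -101073 − 61521 = -162594
-1080 − 120 = -1200;  -5442 − 1200 = -6642;  -20202 − 6642 = -26844;  -61521 − 26844 = -88365;  -162594 − 88365 = -250959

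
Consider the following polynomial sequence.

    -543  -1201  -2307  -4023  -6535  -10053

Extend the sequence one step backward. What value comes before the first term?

D1: -658, -1106, -1716, -2512, -3518
D2: -448, -610, -796, -1006
D3: -162, -186, -210
D4: -24, -24
The fourth differences are constant at -24.
Work back: -162 + 24 = -138;  -448 + 138 = -310;  -658 + 310 = -348;  -543 + 348 = -195

-195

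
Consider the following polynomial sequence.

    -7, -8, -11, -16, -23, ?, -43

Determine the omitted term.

-32

Using the first 5 terms:
-1, -3, -5, -7
-2, -2, -2
Constant second difference = -2.
Extend forward: -7 − 2 = -9;  -23 − 9 = -32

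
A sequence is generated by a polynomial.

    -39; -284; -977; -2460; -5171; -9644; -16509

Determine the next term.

D1: -245  -693  -1483  -2711  -4473  -6865
D2: -448  -790  -1228  -1762  -2392
D3: -342  -438  -534  -630
D4: -96  -96  -96
Constant fourth difference = -96, so extend:
-630 − 96 = -726;  -2392 − 726 = -3118;  -6865 − 3118 = -9983;  -16509 − 9983 = -26492

-26492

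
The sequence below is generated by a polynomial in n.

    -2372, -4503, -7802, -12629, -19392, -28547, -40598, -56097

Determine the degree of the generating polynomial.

4

-2131, -3299, -4827, -6763, -9155, -12051, -15499
-1168, -1528, -1936, -2392, -2896, -3448
-360, -408, -456, -504, -552
-48, -48, -48, -48
The fourth differences are constant, so the polynomial has degree 4.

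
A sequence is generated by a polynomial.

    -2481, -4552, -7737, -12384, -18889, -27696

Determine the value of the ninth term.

-73089

Δ: -2071 , -3185 , -4647 , -6505 , -8807
Δ²: -1114 , -1462 , -1858 , -2302
Δ³: -348 , -396 , -444
Δ⁴: -48 , -48
Constant fourth difference = -48, so extend:
-444 − 48 = -492;  -2302 − 492 = -2794;  -8807 − 2794 = -11601;  -27696 − 11601 = -39297
-492 − 48 = -540;  -2794 − 540 = -3334;  -11601 − 3334 = -14935;  -39297 − 14935 = -54232
-540 − 48 = -588;  -3334 − 588 = -3922;  -14935 − 3922 = -18857;  -54232 − 18857 = -73089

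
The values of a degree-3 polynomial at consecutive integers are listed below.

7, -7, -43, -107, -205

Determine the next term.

-14, -36, -64, -98
-22, -28, -34
-6, -6
Third differences constant at -6.
-34 − 6 = -40;  -98 − 40 = -138;  -205 − 138 = -343

-343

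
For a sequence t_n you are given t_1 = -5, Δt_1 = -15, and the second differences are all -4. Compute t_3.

Build the table forward from the leading diagonal:
Second differences: -4, -4, -4
First differences: -15, -19, -23
t: -5, -20, -39

-39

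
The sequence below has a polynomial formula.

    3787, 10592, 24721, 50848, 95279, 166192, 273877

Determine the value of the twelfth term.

D1: 6805, 14129, 26127, 44431, 70913, 107685
D2: 7324, 11998, 18304, 26482, 36772
D3: 4674, 6306, 8178, 10290
D4: 1632, 1872, 2112
D5: 240, 240
The fifth differences are constant (240).
2112 + 240 = 2352;  10290 + 2352 = 12642;  36772 + 12642 = 49414;  107685 + 49414 = 157099;  273877 + 157099 = 430976
2352 + 240 = 2592;  12642 + 2592 = 15234;  49414 + 15234 = 64648;  157099 + 64648 = 221747;  430976 + 221747 = 652723
2592 + 240 = 2832;  15234 + 2832 = 18066;  64648 + 18066 = 82714;  221747 + 82714 = 304461;  652723 + 304461 = 957184
2832 + 240 = 3072;  18066 + 3072 = 21138;  82714 + 21138 = 103852;  304461 + 103852 = 408313;  957184 + 408313 = 1365497
3072 + 240 = 3312;  21138 + 3312 = 24450;  103852 + 24450 = 128302;  408313 + 128302 = 536615;  1365497 + 536615 = 1902112

1902112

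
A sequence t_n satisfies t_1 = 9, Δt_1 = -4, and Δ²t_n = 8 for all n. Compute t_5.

41

Build the table forward from the leading diagonal:
Second differences: 8, 8, 8, 8, 8
First differences: -4, 4, 12, 20, 28
t: 9, 5, 9, 21, 41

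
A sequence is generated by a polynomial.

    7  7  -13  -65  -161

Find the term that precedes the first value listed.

First differences: 0, -20, -52, -96
Second differences: -20, -32, -44
Third differences: -12, -12
The third differences are constant at -12.
Work back: -20 + 12 = -8;  0 + 8 = 8;  7 − 8 = -1

-1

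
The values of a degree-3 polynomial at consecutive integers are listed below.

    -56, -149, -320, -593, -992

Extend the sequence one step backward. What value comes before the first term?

-93  -171  -273  -399
-78  -102  -126
-24  -24
The third differences are constant at -24.
Work back: -78 + 24 = -54;  -93 + 54 = -39;  -56 + 39 = -17

-17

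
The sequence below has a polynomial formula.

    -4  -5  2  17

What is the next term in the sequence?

D1: -1, 7, 15
D2: 8, 8
Second differences constant at 8.
15 + 8 = 23;  17 + 23 = 40

40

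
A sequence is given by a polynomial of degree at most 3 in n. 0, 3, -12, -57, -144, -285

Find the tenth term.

Δ: 3 , -15 , -45 , -87 , -141
Δ²: -18 , -30 , -42 , -54
Δ³: -12 , -12 , -12
Constant third difference = -12, so extend:
-54 − 12 = -66;  -141 − 66 = -207;  -285 − 207 = -492
-66 − 12 = -78;  -207 − 78 = -285;  -492 − 285 = -777
-78 − 12 = -90;  -285 − 90 = -375;  -777 − 375 = -1152
-90 − 12 = -102;  -375 − 102 = -477;  -1152 − 477 = -1629

-1629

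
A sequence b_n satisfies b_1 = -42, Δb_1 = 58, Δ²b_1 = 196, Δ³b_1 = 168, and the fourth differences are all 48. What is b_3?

Build the table forward from the leading diagonal:
Fourth differences: 48, 48, 48
Third differences: 168, 216, 264
Second differences: 196, 364, 580
First differences: 58, 254, 618
b: -42, 16, 270

270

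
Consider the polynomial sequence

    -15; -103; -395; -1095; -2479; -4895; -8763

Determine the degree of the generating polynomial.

4

-88, -292, -700, -1384, -2416, -3868
-204, -408, -684, -1032, -1452
-204, -276, -348, -420
-72, -72, -72
The fourth differences are constant, so the polynomial has degree 4.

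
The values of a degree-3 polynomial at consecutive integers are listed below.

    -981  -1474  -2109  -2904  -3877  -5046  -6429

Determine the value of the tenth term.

First differences: -493 , -635 , -795 , -973 , -1169 , -1383
Second differences: -142 , -160 , -178 , -196 , -214
Third differences: -18 , -18 , -18 , -18
Third differences constant at -18.
-214 − 18 = -232;  -1383 − 232 = -1615;  -6429 − 1615 = -8044
-232 − 18 = -250;  -1615 − 250 = -1865;  -8044 − 1865 = -9909
-250 − 18 = -268;  -1865 − 268 = -2133;  -9909 − 2133 = -12042

-12042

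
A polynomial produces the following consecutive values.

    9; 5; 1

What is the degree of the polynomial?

1

First differences: -4, -4
The first differences are constant, so the polynomial has degree 1.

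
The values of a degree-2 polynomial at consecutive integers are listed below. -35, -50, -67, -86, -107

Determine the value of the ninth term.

First differences: -15, -17, -19, -21
Second differences: -2, -2, -2
Constant second difference = -2, so extend:
-21 − 2 = -23;  -107 − 23 = -130
-23 − 2 = -25;  -130 − 25 = -155
-25 − 2 = -27;  -155 − 27 = -182
-27 − 2 = -29;  -182 − 29 = -211

-211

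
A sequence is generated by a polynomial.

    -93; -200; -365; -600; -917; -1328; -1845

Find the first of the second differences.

First differences: -107, -165, -235, -317, -411, -517
Second differences: -58, -70, -82, -94, -106
Third differences: -12, -12, -12, -12

-58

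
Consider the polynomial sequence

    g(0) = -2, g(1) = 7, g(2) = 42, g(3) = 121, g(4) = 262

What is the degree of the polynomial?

3

D1: 9, 35, 79, 141
D2: 26, 44, 62
D3: 18, 18
The third differences are constant, so the polynomial has degree 3.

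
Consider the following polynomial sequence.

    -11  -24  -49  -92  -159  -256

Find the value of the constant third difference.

-6

D1: -13, -25, -43, -67, -97
D2: -12, -18, -24, -30
D3: -6, -6, -6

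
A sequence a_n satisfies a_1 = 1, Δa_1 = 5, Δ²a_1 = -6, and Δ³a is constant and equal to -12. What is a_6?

-154

Build the table forward from the leading diagonal:
Third differences: -12, -12, -12, -12, -12, -12
Second differences: -6, -18, -30, -42, -54, -66
First differences: 5, -1, -19, -49, -91, -145
a: 1, 6, 5, -14, -63, -154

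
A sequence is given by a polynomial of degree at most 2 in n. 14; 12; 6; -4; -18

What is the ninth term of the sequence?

-114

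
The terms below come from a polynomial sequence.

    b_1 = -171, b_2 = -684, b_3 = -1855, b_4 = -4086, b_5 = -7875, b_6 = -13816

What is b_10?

-74340

Δ: -513, -1171, -2231, -3789, -5941
Δ²: -658, -1060, -1558, -2152
Δ³: -402, -498, -594
Δ⁴: -96, -96
The fourth differences are constant (-96).
-594 − 96 = -690;  -2152 − 690 = -2842;  -5941 − 2842 = -8783;  -13816 − 8783 = -22599
-690 − 96 = -786;  -2842 − 786 = -3628;  -8783 − 3628 = -12411;  -22599 − 12411 = -35010
-786 − 96 = -882;  -3628 − 882 = -4510;  -12411 − 4510 = -16921;  -35010 − 16921 = -51931
-882 − 96 = -978;  -4510 − 978 = -5488;  -16921 − 5488 = -22409;  -51931 − 22409 = -74340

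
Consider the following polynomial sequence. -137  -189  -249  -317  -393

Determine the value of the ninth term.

Δ: -52, -60, -68, -76
Δ²: -8, -8, -8
Constant second difference = -8, so extend:
-76 − 8 = -84;  -393 − 84 = -477
-84 − 8 = -92;  -477 − 92 = -569
-92 − 8 = -100;  -569 − 100 = -669
-100 − 8 = -108;  -669 − 108 = -777

-777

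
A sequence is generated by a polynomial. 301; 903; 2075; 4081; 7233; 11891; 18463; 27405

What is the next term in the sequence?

D1: 602  1172  2006  3152  4658  6572  8942
D2: 570  834  1146  1506  1914  2370
D3: 264  312  360  408  456
D4: 48  48  48  48
Constant fourth difference = 48, so extend:
456 + 48 = 504;  2370 + 504 = 2874;  8942 + 2874 = 11816;  27405 + 11816 = 39221

39221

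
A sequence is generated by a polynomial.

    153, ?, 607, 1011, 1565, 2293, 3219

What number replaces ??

329

Using the last 5 terms:
D1: 404  554  728  926
D2: 150  174  198
D3: 24  24
Constant third difference = 24.
Extend backward: 150 − 24 = 126;  404 − 126 = 278;  607 − 278 = 329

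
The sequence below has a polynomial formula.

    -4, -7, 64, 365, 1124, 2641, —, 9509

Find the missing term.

Using the first 6 terms:
D1: -3, 71, 301, 759, 1517
D2: 74, 230, 458, 758
D3: 156, 228, 300
D4: 72, 72
Constant fourth difference = 72.
Extend forward: 300 + 72 = 372;  758 + 372 = 1130;  1517 + 1130 = 2647;  2641 + 2647 = 5288

5288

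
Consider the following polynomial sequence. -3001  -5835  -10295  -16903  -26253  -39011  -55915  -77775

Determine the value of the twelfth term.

-233495

D1: -2834, -4460, -6608, -9350, -12758, -16904, -21860
D2: -1626, -2148, -2742, -3408, -4146, -4956
D3: -522, -594, -666, -738, -810
D4: -72, -72, -72, -72
The fourth differences are constant (-72).
-810 − 72 = -882;  -4956 − 882 = -5838;  -21860 − 5838 = -27698;  -77775 − 27698 = -105473
-882 − 72 = -954;  -5838 − 954 = -6792;  -27698 − 6792 = -34490;  -105473 − 34490 = -139963
-954 − 72 = -1026;  -6792 − 1026 = -7818;  -34490 − 7818 = -42308;  -139963 − 42308 = -182271
-1026 − 72 = -1098;  -7818 − 1098 = -8916;  -42308 − 8916 = -51224;  -182271 − 51224 = -233495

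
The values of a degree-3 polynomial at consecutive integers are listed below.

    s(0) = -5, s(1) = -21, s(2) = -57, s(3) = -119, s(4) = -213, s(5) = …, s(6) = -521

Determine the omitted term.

-345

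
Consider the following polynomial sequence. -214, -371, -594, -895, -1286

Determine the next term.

-1779

-157, -223, -301, -391
-66, -78, -90
-12, -12
The third differences are constant (-12).
-90 − 12 = -102;  -391 − 102 = -493;  -1286 − 493 = -1779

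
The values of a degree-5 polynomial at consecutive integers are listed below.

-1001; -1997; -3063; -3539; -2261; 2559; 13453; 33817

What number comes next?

68031

D1: -996, -1066, -476, 1278, 4820, 10894, 20364
D2: -70, 590, 1754, 3542, 6074, 9470
D3: 660, 1164, 1788, 2532, 3396
D4: 504, 624, 744, 864
D5: 120, 120, 120
Constant fifth difference = 120, so extend:
864 + 120 = 984;  3396 + 984 = 4380;  9470 + 4380 = 13850;  20364 + 13850 = 34214;  33817 + 34214 = 68031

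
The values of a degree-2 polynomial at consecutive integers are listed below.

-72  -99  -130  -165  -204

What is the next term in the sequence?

-247

-27, -31, -35, -39
-4, -4, -4
The second differences are constant (-4).
-39 − 4 = -43;  -204 − 43 = -247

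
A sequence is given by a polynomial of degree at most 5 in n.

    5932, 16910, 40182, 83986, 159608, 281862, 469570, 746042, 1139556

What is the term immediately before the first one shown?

10978, 23272, 43804, 75622, 122254, 187708, 276472, 393514
12294, 20532, 31818, 46632, 65454, 88764, 117042
8238, 11286, 14814, 18822, 23310, 28278
3048, 3528, 4008, 4488, 4968
480, 480, 480, 480
The fifth differences are constant at 480.
Work back: 3048 − 480 = 2568;  8238 − 2568 = 5670;  12294 − 5670 = 6624;  10978 − 6624 = 4354;  5932 − 4354 = 1578

1578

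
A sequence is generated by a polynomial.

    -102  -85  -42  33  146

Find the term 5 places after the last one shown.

1491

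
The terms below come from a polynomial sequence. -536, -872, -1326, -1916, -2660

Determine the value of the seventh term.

-336, -454, -590, -744
-118, -136, -154
-18, -18
Third differences constant at -18.
-154 − 18 = -172;  -744 − 172 = -916;  -2660 − 916 = -3576
-172 − 18 = -190;  -916 − 190 = -1106;  -3576 − 1106 = -4682

-4682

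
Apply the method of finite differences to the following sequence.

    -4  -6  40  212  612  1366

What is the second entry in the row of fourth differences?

24

First differences: -2, 46, 172, 400, 754
Second differences: 48, 126, 228, 354
Third differences: 78, 102, 126
Fourth differences: 24, 24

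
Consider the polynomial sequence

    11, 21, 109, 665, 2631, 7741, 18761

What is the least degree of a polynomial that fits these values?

5

10, 88, 556, 1966, 5110, 11020
78, 468, 1410, 3144, 5910
390, 942, 1734, 2766
552, 792, 1032
240, 240
The fifth differences are constant, so the polynomial has degree 5.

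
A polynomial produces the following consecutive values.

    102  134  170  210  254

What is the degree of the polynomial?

2

32, 36, 40, 44
4, 4, 4
The second differences are constant, so the polynomial has degree 2.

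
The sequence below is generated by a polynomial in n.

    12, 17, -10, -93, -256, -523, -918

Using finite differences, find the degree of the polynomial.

Δ: 5, -27, -83, -163, -267, -395
Δ²: -32, -56, -80, -104, -128
Δ³: -24, -24, -24, -24
The third differences are constant, so the polynomial has degree 3.

3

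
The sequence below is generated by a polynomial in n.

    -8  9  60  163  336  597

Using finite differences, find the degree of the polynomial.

17, 51, 103, 173, 261
34, 52, 70, 88
18, 18, 18
The third differences are constant, so the polynomial has degree 3.

3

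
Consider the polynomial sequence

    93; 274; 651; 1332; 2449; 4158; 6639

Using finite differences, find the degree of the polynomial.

D1: 181, 377, 681, 1117, 1709, 2481
D2: 196, 304, 436, 592, 772
D3: 108, 132, 156, 180
D4: 24, 24, 24
The fourth differences are constant, so the polynomial has degree 4.

4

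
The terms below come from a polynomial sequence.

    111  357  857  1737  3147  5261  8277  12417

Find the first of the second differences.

254

First differences: 246, 500, 880, 1410, 2114, 3016, 4140
Second differences: 254, 380, 530, 704, 902, 1124
Third differences: 126, 150, 174, 198, 222
Fourth differences: 24, 24, 24, 24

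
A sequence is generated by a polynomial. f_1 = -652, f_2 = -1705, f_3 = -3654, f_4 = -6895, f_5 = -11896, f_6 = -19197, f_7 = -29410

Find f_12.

-150615

D1: -1053  -1949  -3241  -5001  -7301  -10213
D2: -896  -1292  -1760  -2300  -2912
D3: -396  -468  -540  -612
D4: -72  -72  -72
The fourth differences are constant (-72).
-612 − 72 = -684;  -2912 − 684 = -3596;  -10213 − 3596 = -13809;  -29410 − 13809 = -43219
-684 − 72 = -756;  -3596 − 756 = -4352;  -13809 − 4352 = -18161;  -43219 − 18161 = -61380
-756 − 72 = -828;  -4352 − 828 = -5180;  -18161 − 5180 = -23341;  -61380 − 23341 = -84721
-828 − 72 = -900;  -5180 − 900 = -6080;  -23341 − 6080 = -29421;  -84721 − 29421 = -114142
-900 − 72 = -972;  -6080 − 972 = -7052;  -29421 − 7052 = -36473;  -114142 − 36473 = -150615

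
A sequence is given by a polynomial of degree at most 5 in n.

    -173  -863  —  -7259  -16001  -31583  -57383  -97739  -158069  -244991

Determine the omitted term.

-2819

Using the last 7 terms:
First differences: -8742, -15582, -25800, -40356, -60330, -86922
Second differences: -6840, -10218, -14556, -19974, -26592
Third differences: -3378, -4338, -5418, -6618
Fourth differences: -960, -1080, -1200
Fifth differences: -120, -120
Constant fifth difference = -120.
Extend backward: -960 + 120 = -840;  -3378 + 840 = -2538;  -6840 + 2538 = -4302;  -8742 + 4302 = -4440;  -7259 + 4440 = -2819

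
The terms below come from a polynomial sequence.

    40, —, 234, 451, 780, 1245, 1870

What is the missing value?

105

Using the last 5 terms:
D1: 217  329  465  625
D2: 112  136  160
D3: 24  24
Constant third difference = 24.
Extend backward: 112 − 24 = 88;  217 − 88 = 129;  234 − 129 = 105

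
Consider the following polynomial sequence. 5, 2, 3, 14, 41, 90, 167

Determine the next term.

-3, 1, 11, 27, 49, 77
4, 10, 16, 22, 28
6, 6, 6, 6
Third differences constant at 6.
28 + 6 = 34;  77 + 34 = 111;  167 + 111 = 278

278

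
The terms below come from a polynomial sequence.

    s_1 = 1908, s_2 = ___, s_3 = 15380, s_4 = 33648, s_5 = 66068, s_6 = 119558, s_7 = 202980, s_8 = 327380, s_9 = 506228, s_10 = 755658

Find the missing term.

Using the last 8 terms:
18268, 32420, 53490, 83422, 124400, 178848, 249430
14152, 21070, 29932, 40978, 54448, 70582
6918, 8862, 11046, 13470, 16134
1944, 2184, 2424, 2664
240, 240, 240
Constant fifth difference = 240.
Extend backward: 1944 − 240 = 1704;  6918 − 1704 = 5214;  14152 − 5214 = 8938;  18268 − 8938 = 9330;  15380 − 9330 = 6050

6050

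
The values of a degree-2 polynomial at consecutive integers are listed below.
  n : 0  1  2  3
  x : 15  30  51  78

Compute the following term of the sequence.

111

Δ: 15, 21, 27
Δ²: 6, 6
The second differences are constant (6).
27 + 6 = 33;  78 + 33 = 111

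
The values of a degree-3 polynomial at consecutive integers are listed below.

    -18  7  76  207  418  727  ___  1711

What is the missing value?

1152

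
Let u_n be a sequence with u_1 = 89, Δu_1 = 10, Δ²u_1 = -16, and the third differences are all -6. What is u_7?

Build the table forward from the leading diagonal:
D3: -6  -6  -6  -6  -6  -6  -6
D2: -16  -22  -28  -34  -40  -46  -52
D1: 10  -6  -28  -56  -90  -130  -176
u: 89  99  93  65  9  -81  -211

-211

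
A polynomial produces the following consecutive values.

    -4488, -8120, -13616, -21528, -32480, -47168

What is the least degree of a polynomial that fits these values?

D1: -3632, -5496, -7912, -10952, -14688
D2: -1864, -2416, -3040, -3736
D3: -552, -624, -696
D4: -72, -72
The fourth differences are constant, so the polynomial has degree 4.

4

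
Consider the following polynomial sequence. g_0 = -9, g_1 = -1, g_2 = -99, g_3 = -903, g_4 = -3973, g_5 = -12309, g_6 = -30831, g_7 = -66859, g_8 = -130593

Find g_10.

D1: 8, -98, -804, -3070, -8336, -18522, -36028, -63734
D2: -106, -706, -2266, -5266, -10186, -17506, -27706
D3: -600, -1560, -3000, -4920, -7320, -10200
D4: -960, -1440, -1920, -2400, -2880
D5: -480, -480, -480, -480
Fifth differences constant at -480.
-2880 − 480 = -3360;  -10200 − 3360 = -13560;  -27706 − 13560 = -41266;  -63734 − 41266 = -105000;  -130593 − 105000 = -235593
-3360 − 480 = -3840;  -13560 − 3840 = -17400;  -41266 − 17400 = -58666;  -105000 − 58666 = -163666;  -235593 − 163666 = -399259

-399259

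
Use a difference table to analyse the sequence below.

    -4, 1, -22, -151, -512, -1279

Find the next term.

-2674

5, -23, -129, -361, -767
-28, -106, -232, -406
-78, -126, -174
-48, -48
Constant fourth difference = -48, so extend:
-174 − 48 = -222;  -406 − 222 = -628;  -767 − 628 = -1395;  -1279 − 1395 = -2674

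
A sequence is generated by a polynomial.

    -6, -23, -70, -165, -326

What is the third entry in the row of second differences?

D1: -17, -47, -95, -161
D2: -30, -48, -66
D3: -18, -18

-66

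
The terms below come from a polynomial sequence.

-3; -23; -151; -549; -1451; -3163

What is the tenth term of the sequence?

-26751

First differences: -20  -128  -398  -902  -1712
Second differences: -108  -270  -504  -810
Third differences: -162  -234  -306
Fourth differences: -72  -72
Constant fourth difference = -72, so extend:
-306 − 72 = -378;  -810 − 378 = -1188;  -1712 − 1188 = -2900;  -3163 − 2900 = -6063
-378 − 72 = -450;  -1188 − 450 = -1638;  -2900 − 1638 = -4538;  -6063 − 4538 = -10601
-450 − 72 = -522;  -1638 − 522 = -2160;  -4538 − 2160 = -6698;  -10601 − 6698 = -17299
-522 − 72 = -594;  -2160 − 594 = -2754;  -6698 − 2754 = -9452;  -17299 − 9452 = -26751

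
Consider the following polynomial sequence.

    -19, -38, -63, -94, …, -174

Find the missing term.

Using the first 4 terms:
First differences: -19  -25  -31
Second differences: -6  -6
Constant second difference = -6.
Extend forward: -31 − 6 = -37;  -94 − 37 = -131

-131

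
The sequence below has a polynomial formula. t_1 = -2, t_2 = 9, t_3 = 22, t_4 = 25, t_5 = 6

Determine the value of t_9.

-530

Δ: 11, 13, 3, -19
Δ²: 2, -10, -22
Δ³: -12, -12
The third differences are constant (-12).
-22 − 12 = -34;  -19 − 34 = -53;  6 − 53 = -47
-34 − 12 = -46;  -53 − 46 = -99;  -47 − 99 = -146
-46 − 12 = -58;  -99 − 58 = -157;  -146 − 157 = -303
-58 − 12 = -70;  -157 − 70 = -227;  -303 − 227 = -530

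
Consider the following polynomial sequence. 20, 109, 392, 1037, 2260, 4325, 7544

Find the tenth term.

First differences: 89 , 283 , 645 , 1223 , 2065 , 3219
Second differences: 194 , 362 , 578 , 842 , 1154
Third differences: 168 , 216 , 264 , 312
Fourth differences: 48 , 48 , 48
Constant fourth difference = 48, so extend:
312 + 48 = 360;  1154 + 360 = 1514;  3219 + 1514 = 4733;  7544 + 4733 = 12277
360 + 48 = 408;  1514 + 408 = 1922;  4733 + 1922 = 6655;  12277 + 6655 = 18932
408 + 48 = 456;  1922 + 456 = 2378;  6655 + 2378 = 9033;  18932 + 9033 = 27965

27965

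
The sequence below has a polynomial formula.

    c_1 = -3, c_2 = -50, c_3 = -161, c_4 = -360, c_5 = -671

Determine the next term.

-1118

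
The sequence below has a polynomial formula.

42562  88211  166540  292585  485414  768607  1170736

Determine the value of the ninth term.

First differences: 45649, 78329, 126045, 192829, 283193, 402129
Second differences: 32680, 47716, 66784, 90364, 118936
Third differences: 15036, 19068, 23580, 28572
Fourth differences: 4032, 4512, 4992
Fifth differences: 480, 480
Fifth differences constant at 480.
4992 + 480 = 5472;  28572 + 5472 = 34044;  118936 + 34044 = 152980;  402129 + 152980 = 555109;  1170736 + 555109 = 1725845
5472 + 480 = 5952;  34044 + 5952 = 39996;  152980 + 39996 = 192976;  555109 + 192976 = 748085;  1725845 + 748085 = 2473930

2473930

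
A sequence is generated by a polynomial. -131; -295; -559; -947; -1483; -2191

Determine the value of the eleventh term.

-9151

First differences: -164, -264, -388, -536, -708
Second differences: -100, -124, -148, -172
Third differences: -24, -24, -24
Constant third difference = -24, so extend:
-172 − 24 = -196;  -708 − 196 = -904;  -2191 − 904 = -3095
-196 − 24 = -220;  -904 − 220 = -1124;  -3095 − 1124 = -4219
-220 − 24 = -244;  -1124 − 244 = -1368;  -4219 − 1368 = -5587
-244 − 24 = -268;  -1368 − 268 = -1636;  -5587 − 1636 = -7223
-268 − 24 = -292;  -1636 − 292 = -1928;  -7223 − 1928 = -9151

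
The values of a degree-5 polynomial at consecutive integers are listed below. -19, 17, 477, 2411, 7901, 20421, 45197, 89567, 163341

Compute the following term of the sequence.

279161

36, 460, 1934, 5490, 12520, 24776, 44370, 73774
424, 1474, 3556, 7030, 12256, 19594, 29404
1050, 2082, 3474, 5226, 7338, 9810
1032, 1392, 1752, 2112, 2472
360, 360, 360, 360
Fifth differences constant at 360.
2472 + 360 = 2832;  9810 + 2832 = 12642;  29404 + 12642 = 42046;  73774 + 42046 = 115820;  163341 + 115820 = 279161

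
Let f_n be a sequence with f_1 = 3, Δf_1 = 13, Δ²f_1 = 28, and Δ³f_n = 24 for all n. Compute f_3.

57

Build the table forward from the leading diagonal:
Δ³: 24, 24, 24
Δ²: 28, 52, 76
Δ: 13, 41, 93
f: 3, 16, 57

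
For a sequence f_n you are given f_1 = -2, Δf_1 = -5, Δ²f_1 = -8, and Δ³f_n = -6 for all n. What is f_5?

-94

Build the table forward from the leading diagonal:
Third differences: -6, -6, -6, -6, -6
Second differences: -8, -14, -20, -26, -32
First differences: -5, -13, -27, -47, -73
f: -2, -7, -20, -47, -94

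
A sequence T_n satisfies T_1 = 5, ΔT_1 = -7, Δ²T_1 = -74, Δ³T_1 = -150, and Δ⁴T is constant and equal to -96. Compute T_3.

Build the table forward from the leading diagonal:
D4: -96  -96  -96
D3: -150  -246  -342
D2: -74  -224  -470
D1: -7  -81  -305
T: 5  -2  -83

-83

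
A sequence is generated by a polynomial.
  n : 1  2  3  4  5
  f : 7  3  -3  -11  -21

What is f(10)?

Δ: -4 , -6 , -8 , -10
Δ²: -2 , -2 , -2
Second differences constant at -2.
-10 − 2 = -12;  -21 − 12 = -33
-12 − 2 = -14;  -33 − 14 = -47
-14 − 2 = -16;  -47 − 16 = -63
-16 − 2 = -18;  -63 − 18 = -81
-18 − 2 = -20;  -81 − 20 = -101

-101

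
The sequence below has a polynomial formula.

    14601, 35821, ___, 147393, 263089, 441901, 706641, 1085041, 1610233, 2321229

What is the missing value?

Using the last 7 terms:
First differences: 115696, 178812, 264740, 378400, 525192, 710996
Second differences: 63116, 85928, 113660, 146792, 185804
Third differences: 22812, 27732, 33132, 39012
Fourth differences: 4920, 5400, 5880
Fifth differences: 480, 480
Constant fifth difference = 480.
Extend backward: 4920 − 480 = 4440;  22812 − 4440 = 18372;  63116 − 18372 = 44744;  115696 − 44744 = 70952;  147393 − 70952 = 76441

76441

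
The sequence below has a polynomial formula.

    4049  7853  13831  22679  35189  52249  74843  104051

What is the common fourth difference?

96

Δ: 3804, 5978, 8848, 12510, 17060, 22594, 29208
Δ²: 2174, 2870, 3662, 4550, 5534, 6614
Δ³: 696, 792, 888, 984, 1080
Δ⁴: 96, 96, 96, 96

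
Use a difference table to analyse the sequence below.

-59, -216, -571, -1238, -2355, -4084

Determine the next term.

-6611

First differences: -157, -355, -667, -1117, -1729
Second differences: -198, -312, -450, -612
Third differences: -114, -138, -162
Fourth differences: -24, -24
Constant fourth difference = -24, so extend:
-162 − 24 = -186;  -612 − 186 = -798;  -1729 − 798 = -2527;  -4084 − 2527 = -6611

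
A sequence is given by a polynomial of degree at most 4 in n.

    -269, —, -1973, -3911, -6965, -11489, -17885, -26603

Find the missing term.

-845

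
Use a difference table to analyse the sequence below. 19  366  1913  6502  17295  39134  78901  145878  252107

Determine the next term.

Δ: 347 , 1547 , 4589 , 10793 , 21839 , 39767 , 66977 , 106229
Δ²: 1200 , 3042 , 6204 , 11046 , 17928 , 27210 , 39252
Δ³: 1842 , 3162 , 4842 , 6882 , 9282 , 12042
Δ⁴: 1320 , 1680 , 2040 , 2400 , 2760
Δ⁵: 360 , 360 , 360 , 360
Constant fifth difference = 360, so extend:
2760 + 360 = 3120;  12042 + 3120 = 15162;  39252 + 15162 = 54414;  106229 + 54414 = 160643;  252107 + 160643 = 412750

412750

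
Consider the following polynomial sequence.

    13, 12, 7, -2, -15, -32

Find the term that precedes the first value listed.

D1: -1, -5, -9, -13, -17
D2: -4, -4, -4, -4
The second differences are constant at -4.
Work back: -1 + 4 = 3;  13 − 3 = 10

10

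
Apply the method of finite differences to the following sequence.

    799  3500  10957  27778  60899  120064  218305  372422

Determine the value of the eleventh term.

1404629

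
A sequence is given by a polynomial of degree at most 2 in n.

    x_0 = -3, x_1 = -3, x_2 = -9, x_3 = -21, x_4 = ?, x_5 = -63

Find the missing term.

Using the first 4 terms:
First differences: 0, -6, -12
Second differences: -6, -6
Constant second difference = -6.
Extend forward: -12 − 6 = -18;  -21 − 18 = -39

-39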